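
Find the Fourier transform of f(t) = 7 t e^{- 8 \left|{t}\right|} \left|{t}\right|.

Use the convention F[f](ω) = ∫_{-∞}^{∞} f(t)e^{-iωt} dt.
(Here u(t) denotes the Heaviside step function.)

F(ω) = \frac{28 i \omega \left(\omega^{2} - 192\right)}{\left(\omega^{2} + 64\right)^{3}}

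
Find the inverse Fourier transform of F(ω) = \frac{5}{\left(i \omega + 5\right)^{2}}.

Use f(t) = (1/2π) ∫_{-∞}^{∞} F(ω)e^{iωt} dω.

f(t) = 5 t e^{- 5 t} u\left(t\right)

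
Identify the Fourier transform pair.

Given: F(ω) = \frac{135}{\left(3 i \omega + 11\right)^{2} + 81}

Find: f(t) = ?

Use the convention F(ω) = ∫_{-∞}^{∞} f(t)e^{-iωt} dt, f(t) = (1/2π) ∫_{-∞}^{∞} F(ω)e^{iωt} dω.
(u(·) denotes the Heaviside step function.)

f(t) = 5 e^{- \frac{11 t}{3}} \sin{\left(3 t \right)} u\left(t\right)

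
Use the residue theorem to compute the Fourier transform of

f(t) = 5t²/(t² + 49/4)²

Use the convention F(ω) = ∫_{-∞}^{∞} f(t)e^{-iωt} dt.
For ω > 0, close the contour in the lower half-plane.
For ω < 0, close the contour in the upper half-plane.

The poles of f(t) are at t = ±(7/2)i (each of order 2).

Let g(z) = f(z)e^{-iωz}; for large |z| the factor e^{-iωz} decays in the lower half-plane when ω > 0 and in the upper half-plane when ω < 0.

Case ω > 0 (lower half-plane, clockwise contour ⇒ F(ω) = -2πi·ΣRes):
  Res_{z = - \frac{7 i}{2}} g(z) = \frac{5 i \left(2 - 7 \omega\right) e^{- \frac{7 \omega}{2}}}{28} (pole of order 2)
  F(ω) = -2πi·ΣRes = \frac{5 \pi \left(2 - 7 \omega\right) e^{- \frac{7 \omega}{2}}}{14}

Case ω < 0 (upper half-plane, counterclockwise contour ⇒ F(ω) = +2πi·ΣRes):
  Res_{z = \frac{7 i}{2}} g(z) = \frac{5 i \left(- 7 \omega - 2\right) e^{\frac{7 \omega}{2}}}{28} (pole of order 2)
  F(ω) = 2πi·ΣRes = \frac{5 \pi \left(7 \omega + 2\right) e^{\frac{7 \omega}{2}}}{14}

Both cases combine into a single formula in |ω|:

F(ω) = \frac{5 \pi \left(2 - 7 \left|{\omega}\right|\right) e^{- \frac{7 \left|{\omega}\right|}{2}}}{14}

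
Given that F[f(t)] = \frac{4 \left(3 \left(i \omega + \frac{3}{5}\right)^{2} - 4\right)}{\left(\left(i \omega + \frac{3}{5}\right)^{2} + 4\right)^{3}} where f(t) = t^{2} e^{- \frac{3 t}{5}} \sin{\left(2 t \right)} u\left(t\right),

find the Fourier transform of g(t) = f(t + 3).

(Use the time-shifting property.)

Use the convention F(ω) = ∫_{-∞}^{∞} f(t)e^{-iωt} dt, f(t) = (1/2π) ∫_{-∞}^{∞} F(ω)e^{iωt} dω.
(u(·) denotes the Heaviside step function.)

F[g](ω) = \frac{\left(7500 \left(5 i \omega + 3\right)^{2} - 250000\right) e^{3 i \omega}}{\left(\left(5 i \omega + 3\right)^{2} + 100\right)^{3}}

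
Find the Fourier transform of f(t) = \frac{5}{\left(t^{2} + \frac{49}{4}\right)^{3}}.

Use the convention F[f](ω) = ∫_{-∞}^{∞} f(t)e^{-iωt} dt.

F(ω) = \frac{5 \pi \left(49 \omega^{2} + 42 \left|{\omega}\right| + 12\right) e^{- \frac{7 \left|{\omega}\right|}{2}}}{16807}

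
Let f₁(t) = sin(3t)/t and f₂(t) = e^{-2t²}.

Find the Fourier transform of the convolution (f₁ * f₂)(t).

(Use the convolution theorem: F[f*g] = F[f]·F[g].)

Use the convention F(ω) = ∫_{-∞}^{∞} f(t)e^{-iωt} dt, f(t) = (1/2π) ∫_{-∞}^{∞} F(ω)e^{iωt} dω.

F[f₁*f₂](ω) = \begin{cases} \frac{\sqrt{2} \pi^{\frac{3}{2}} e^{- \frac{\omega^{2}}{8}}}{2} & \text{for}\: \omega > -3 \wedge \omega < 3 \\0 & \text{otherwise} \end{cases}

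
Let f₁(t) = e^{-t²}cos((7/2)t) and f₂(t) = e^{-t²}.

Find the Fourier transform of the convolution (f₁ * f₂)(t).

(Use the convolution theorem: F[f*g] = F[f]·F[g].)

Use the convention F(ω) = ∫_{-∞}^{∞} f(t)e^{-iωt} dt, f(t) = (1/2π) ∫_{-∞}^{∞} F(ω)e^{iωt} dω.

F[f₁*f₂](ω) = \frac{\pi \left(e^{\frac{7 \omega}{2}} + 1\right) e^{- \frac{\omega^{2}}{2} - \frac{7 \omega}{4} - \frac{49}{16}}}{2}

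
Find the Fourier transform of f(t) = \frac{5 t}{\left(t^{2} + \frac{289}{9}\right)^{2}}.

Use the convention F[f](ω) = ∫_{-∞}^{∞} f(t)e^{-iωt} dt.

F(ω) = - \frac{15 i \pi \omega e^{- \frac{17 \left|{\omega}\right|}{3}}}{34}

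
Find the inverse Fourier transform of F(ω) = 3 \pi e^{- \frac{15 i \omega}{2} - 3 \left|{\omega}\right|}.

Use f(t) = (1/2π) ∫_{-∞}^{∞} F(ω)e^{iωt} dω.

f(t) = \frac{9}{\left(t - \frac{15}{2}\right)^{2} + 9}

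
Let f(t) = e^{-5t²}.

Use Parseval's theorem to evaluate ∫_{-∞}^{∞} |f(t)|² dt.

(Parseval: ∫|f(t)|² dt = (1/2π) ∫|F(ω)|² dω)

∫|f(t)|² dt = \frac{\sqrt{10} \sqrt{\pi}}{10}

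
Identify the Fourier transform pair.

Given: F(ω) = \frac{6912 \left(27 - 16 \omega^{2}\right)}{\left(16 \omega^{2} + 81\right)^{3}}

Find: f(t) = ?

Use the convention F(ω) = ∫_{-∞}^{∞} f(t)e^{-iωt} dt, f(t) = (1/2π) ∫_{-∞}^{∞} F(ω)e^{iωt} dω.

f(t) = t^{2} e^{- \frac{9 \left|{t}\right|}{4}}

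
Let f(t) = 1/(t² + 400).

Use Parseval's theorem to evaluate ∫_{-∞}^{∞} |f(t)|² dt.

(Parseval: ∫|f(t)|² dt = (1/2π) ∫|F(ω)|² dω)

∫|f(t)|² dt = \frac{\pi}{16000}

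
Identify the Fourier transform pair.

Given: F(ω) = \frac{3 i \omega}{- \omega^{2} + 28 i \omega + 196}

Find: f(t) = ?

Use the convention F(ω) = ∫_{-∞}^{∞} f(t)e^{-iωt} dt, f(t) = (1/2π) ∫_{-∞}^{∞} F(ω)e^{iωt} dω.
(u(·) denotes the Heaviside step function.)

f(t) = 3 \left(1 - 14 t\right) e^{- 14 t} u\left(t\right)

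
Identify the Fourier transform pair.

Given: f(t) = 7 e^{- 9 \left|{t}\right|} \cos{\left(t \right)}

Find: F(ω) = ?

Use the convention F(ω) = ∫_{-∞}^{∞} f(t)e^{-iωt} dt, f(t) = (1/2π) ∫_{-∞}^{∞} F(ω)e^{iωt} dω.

F(ω) = \frac{126 \left(\omega^{2} + 82\right)}{\omega^{4} + 160 \omega^{2} + 6724}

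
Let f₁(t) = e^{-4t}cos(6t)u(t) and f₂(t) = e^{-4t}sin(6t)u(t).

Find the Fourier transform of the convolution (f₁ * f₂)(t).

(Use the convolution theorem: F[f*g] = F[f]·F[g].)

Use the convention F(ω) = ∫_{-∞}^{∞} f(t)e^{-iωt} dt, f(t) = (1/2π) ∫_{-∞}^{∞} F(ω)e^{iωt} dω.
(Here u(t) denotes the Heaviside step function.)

F[f₁*f₂](ω) = \frac{6 \left(i \omega + 4\right)}{\left(\left(i \omega + 4\right)^{2} + 36\right)^{2}}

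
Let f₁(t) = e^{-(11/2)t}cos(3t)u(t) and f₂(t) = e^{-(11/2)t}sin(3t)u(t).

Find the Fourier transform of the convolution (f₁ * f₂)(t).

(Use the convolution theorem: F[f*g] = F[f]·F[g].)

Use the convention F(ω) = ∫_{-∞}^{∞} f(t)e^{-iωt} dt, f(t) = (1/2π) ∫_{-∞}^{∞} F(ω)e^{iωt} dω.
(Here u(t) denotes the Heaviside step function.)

F[f₁*f₂](ω) = \frac{24 \left(2 i \omega + 11\right)}{\left(\left(2 i \omega + 11\right)^{2} + 36\right)^{2}}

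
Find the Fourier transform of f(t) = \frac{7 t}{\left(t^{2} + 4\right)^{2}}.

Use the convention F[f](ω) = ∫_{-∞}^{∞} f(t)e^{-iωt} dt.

F(ω) = - \frac{7 i \pi \omega e^{- 2 \left|{\omega}\right|}}{4}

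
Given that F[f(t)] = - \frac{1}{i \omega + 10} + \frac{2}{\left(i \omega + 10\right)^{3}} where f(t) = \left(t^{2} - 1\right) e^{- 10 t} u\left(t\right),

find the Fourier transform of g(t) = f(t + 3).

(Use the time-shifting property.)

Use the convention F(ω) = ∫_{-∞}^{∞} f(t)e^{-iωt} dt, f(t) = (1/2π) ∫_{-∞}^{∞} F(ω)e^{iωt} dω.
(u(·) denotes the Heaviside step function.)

F[g](ω) = \frac{\left(2 i \omega - \left(i \omega + 10\right)^{3} + 20\right) e^{3 i \omega}}{\left(i \omega + 10\right)^{4}}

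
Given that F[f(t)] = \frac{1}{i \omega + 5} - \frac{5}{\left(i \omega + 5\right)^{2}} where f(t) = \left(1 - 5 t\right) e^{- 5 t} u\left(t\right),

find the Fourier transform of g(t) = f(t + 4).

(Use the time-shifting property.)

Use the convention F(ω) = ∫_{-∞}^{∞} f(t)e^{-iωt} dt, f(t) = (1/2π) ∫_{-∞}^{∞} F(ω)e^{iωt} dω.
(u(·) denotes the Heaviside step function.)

F[g](ω) = \frac{i \omega e^{4 i \omega}}{- \omega^{2} + 10 i \omega + 25}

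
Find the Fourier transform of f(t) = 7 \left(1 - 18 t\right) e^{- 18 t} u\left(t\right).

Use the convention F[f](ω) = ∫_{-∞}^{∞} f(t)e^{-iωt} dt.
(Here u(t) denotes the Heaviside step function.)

F(ω) = \frac{7 i \omega}{- \omega^{2} + 36 i \omega + 324}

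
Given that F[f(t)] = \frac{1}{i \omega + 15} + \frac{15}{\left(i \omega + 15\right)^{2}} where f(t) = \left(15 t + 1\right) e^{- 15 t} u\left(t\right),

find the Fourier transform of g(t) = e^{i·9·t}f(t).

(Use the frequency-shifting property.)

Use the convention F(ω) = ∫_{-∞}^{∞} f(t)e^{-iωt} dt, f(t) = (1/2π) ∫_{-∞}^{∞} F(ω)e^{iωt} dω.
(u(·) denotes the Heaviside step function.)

F[g](ω) = \frac{15 i \left(\omega - 9\right) + \left(i \left(\omega - 9\right) + 15\right)^{2} + 225}{\left(i \left(\omega - 9\right) + 15\right)^{3}}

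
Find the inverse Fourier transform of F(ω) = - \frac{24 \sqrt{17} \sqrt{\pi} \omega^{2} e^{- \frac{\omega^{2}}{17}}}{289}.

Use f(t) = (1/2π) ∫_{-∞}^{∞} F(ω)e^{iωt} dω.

f(t) = 3 \left(17 t^{2} - 2\right) e^{- \frac{17 t^{2}}{4}}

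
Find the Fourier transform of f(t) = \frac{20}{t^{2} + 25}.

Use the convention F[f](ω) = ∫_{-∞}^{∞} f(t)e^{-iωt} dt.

F(ω) = 4 \pi e^{- 5 \left|{\omega}\right|}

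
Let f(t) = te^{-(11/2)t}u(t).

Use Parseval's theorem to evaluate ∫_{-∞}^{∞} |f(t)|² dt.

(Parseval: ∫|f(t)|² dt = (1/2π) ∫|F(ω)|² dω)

∫|f(t)|² dt = \frac{2}{1331}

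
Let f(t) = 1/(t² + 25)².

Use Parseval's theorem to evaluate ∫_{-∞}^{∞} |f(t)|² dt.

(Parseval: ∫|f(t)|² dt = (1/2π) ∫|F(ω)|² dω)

∫|f(t)|² dt = \frac{\pi}{250000}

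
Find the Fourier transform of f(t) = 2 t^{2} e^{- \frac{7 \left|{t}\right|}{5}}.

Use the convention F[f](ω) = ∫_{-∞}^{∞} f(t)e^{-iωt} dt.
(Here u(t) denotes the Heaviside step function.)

F(ω) = \frac{7000 \left(49 - 75 \omega^{2}\right)}{\left(25 \omega^{2} + 49\right)^{3}}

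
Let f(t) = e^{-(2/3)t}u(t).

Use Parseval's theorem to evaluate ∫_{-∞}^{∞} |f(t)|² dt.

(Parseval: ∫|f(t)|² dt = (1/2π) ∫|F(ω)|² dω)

∫|f(t)|² dt = \frac{3}{4}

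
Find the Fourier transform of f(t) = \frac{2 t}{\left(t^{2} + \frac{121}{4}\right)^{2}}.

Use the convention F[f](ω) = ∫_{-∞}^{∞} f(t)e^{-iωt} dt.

F(ω) = - \frac{2 i \pi \omega e^{- \frac{11 \left|{\omega}\right|}{2}}}{11}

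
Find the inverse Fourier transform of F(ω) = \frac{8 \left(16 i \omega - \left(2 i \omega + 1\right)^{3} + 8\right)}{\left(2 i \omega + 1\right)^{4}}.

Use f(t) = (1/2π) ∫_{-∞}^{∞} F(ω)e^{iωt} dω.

f(t) = 4 \left(t^{2} - 1\right) e^{- \frac{t}{2}} u\left(t\right)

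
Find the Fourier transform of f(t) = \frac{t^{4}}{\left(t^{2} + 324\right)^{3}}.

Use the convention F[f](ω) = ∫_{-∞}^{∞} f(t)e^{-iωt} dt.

F(ω) = \frac{\pi \left(108 \omega^{2} - 30 \left|{\omega}\right| + 1\right) e^{- 18 \left|{\omega}\right|}}{48}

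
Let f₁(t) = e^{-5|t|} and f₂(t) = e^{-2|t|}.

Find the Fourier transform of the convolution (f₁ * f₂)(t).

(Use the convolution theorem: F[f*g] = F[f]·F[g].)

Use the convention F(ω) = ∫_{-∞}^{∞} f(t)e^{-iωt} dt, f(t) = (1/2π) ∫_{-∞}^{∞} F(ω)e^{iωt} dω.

F[f₁*f₂](ω) = \frac{40}{\left(\omega^{2} + 4\right) \left(\omega^{2} + 25\right)}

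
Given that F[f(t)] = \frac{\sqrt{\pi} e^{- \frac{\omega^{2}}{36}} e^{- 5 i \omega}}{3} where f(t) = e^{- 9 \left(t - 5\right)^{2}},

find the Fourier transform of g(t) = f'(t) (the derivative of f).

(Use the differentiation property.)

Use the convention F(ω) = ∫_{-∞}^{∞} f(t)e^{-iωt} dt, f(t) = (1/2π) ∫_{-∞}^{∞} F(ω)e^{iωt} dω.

F[g](ω) = \frac{i \sqrt{\pi} \omega e^{- \frac{\omega \left(\omega + 180 i\right)}{36}}}{3}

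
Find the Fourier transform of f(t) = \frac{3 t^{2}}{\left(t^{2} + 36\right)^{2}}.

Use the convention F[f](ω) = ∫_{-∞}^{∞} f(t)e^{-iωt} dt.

F(ω) = \frac{\pi \left(1 - 6 \left|{\omega}\right|\right) e^{- 6 \left|{\omega}\right|}}{4}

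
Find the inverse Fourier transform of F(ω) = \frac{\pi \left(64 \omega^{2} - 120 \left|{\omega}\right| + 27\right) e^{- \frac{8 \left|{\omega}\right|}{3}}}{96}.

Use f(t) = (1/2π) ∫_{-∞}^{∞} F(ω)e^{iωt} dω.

f(t) = \frac{2 t^{4}}{\left(t^{2} + \frac{64}{9}\right)^{3}}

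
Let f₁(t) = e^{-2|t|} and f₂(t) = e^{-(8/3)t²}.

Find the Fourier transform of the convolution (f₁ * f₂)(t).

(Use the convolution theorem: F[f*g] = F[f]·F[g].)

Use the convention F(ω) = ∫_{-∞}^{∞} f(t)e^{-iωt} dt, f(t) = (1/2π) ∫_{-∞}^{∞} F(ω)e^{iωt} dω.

F[f₁*f₂](ω) = \frac{\sqrt{6} \sqrt{\pi} e^{- \frac{3 \omega^{2}}{32}}}{\omega^{2} + 4}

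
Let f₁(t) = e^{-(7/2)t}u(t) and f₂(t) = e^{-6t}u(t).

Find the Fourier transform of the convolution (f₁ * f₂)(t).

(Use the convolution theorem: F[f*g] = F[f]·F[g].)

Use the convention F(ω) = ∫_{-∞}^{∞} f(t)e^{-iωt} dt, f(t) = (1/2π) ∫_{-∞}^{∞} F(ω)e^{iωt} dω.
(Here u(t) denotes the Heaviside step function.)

F[f₁*f₂](ω) = \frac{2}{\left(i \omega + 6\right) \left(2 i \omega + 7\right)}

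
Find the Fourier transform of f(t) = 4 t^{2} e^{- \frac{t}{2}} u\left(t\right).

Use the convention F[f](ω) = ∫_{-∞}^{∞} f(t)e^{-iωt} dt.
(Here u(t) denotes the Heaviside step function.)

F(ω) = \frac{64}{\left(2 i \omega + 1\right)^{3}}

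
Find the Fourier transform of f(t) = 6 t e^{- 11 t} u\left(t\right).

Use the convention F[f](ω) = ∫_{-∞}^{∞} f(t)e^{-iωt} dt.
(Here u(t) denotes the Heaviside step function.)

F(ω) = \frac{6}{\left(i \omega + 11\right)^{2}}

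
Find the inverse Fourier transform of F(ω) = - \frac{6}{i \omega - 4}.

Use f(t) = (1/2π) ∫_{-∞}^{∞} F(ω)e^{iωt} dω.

f(t) = 6 e^{4 t} u\left(- t\right)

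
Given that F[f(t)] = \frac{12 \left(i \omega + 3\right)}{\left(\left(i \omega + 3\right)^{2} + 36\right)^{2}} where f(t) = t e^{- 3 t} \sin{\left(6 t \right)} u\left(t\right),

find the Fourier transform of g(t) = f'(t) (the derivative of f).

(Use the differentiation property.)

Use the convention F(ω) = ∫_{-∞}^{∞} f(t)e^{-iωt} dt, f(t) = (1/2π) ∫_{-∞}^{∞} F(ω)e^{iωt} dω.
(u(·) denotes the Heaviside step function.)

F[g](ω) = \frac{12 i \omega \left(i \omega + 3\right)}{\left(\left(i \omega + 3\right)^{2} + 36\right)^{2}}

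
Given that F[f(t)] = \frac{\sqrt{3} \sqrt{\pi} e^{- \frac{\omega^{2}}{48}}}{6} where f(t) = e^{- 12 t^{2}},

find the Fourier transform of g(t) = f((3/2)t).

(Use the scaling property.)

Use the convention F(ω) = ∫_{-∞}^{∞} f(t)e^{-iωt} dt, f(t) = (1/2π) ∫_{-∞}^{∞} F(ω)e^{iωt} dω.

F[g](ω) = \frac{\sqrt{3} \sqrt{\pi} e^{- \frac{\omega^{2}}{108}}}{9}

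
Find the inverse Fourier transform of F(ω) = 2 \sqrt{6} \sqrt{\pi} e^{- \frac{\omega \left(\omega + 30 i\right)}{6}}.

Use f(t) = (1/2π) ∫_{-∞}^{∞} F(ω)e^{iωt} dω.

f(t) = 6 e^{- \frac{3 \left(t - 5\right)^{2}}{2}}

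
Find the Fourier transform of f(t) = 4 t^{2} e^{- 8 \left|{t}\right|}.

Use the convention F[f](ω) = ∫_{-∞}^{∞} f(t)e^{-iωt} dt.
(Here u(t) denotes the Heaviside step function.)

F(ω) = \frac{128 \left(64 - 3 \omega^{2}\right)}{\left(\omega^{2} + 64\right)^{3}}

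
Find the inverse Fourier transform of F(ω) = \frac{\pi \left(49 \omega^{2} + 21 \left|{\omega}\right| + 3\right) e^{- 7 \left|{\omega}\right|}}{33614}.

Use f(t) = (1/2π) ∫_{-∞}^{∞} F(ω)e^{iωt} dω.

f(t) = \frac{4}{\left(t^{2} + 49\right)^{3}}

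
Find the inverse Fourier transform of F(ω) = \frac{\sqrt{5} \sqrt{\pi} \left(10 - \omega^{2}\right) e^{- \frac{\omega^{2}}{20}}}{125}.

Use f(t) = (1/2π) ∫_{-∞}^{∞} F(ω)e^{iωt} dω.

f(t) = 4 t^{2} e^{- 5 t^{2}}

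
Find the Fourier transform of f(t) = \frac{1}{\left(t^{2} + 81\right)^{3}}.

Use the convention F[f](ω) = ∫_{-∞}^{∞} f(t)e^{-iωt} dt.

F(ω) = \frac{\pi \left(27 \omega^{2} + 9 \left|{\omega}\right| + 1\right) e^{- 9 \left|{\omega}\right|}}{157464}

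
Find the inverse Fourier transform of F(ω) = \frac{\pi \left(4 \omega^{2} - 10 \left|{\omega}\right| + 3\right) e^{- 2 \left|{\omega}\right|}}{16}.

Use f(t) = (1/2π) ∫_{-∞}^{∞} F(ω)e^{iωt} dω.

f(t) = \frac{t^{4}}{\left(t^{2} + 4\right)^{3}}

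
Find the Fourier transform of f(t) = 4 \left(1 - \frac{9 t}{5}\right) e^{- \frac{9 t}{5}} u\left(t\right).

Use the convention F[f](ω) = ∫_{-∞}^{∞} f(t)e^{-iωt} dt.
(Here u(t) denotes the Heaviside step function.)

F(ω) = \frac{100 i \omega}{- 25 \omega^{2} + 90 i \omega + 81}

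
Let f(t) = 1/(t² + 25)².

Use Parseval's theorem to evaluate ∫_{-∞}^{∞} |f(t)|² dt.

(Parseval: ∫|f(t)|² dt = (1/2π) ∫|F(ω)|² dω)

∫|f(t)|² dt = \frac{\pi}{250000}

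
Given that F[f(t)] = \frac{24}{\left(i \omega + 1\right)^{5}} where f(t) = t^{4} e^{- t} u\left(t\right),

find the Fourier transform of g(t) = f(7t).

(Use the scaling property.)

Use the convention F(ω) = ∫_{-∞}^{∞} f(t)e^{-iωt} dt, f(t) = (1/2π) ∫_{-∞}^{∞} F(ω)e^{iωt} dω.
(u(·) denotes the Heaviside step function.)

F[g](ω) = \frac{57624}{\left(i \omega + 7\right)^{5}}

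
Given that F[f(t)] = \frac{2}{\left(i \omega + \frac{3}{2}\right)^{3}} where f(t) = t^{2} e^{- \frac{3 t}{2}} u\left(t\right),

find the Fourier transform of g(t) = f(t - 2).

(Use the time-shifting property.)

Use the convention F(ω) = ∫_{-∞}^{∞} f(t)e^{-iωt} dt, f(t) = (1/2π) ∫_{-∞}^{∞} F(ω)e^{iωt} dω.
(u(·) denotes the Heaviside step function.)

F[g](ω) = \frac{16 e^{- 2 i \omega}}{\left(2 i \omega + 3\right)^{3}}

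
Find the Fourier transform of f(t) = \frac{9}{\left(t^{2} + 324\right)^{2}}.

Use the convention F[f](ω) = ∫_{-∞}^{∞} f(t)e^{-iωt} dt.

F(ω) = \frac{\pi \left(18 \left|{\omega}\right| + 1\right) e^{- 18 \left|{\omega}\right|}}{1296}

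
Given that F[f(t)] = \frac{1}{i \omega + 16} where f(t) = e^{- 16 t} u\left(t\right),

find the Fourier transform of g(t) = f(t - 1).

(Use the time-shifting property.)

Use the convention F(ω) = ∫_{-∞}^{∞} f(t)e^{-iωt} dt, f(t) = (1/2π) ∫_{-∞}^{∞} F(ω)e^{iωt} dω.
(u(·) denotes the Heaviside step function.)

F[g](ω) = \frac{e^{- i \omega}}{i \omega + 16}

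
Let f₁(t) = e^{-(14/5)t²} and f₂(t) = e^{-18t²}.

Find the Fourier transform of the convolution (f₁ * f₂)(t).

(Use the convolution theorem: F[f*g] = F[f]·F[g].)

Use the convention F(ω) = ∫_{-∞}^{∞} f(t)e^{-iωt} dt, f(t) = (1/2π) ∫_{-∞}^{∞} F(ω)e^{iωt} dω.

F[f₁*f₂](ω) = \frac{\sqrt{35} \pi e^{- \frac{13 \omega^{2}}{126}}}{42}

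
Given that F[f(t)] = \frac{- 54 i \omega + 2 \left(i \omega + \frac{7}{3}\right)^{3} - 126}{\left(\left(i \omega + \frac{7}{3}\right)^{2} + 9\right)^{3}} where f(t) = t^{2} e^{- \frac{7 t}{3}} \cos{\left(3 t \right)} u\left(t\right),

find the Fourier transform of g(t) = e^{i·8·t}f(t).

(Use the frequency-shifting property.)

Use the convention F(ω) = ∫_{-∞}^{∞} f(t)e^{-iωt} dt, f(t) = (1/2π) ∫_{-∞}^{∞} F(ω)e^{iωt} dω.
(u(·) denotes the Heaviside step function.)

F[g](ω) = \frac{54 \left(729 i \left(8 - \omega\right) + \left(3 i \left(\omega - 8\right) + 7\right)^{3} - 1701\right)}{\left(\left(3 i \left(\omega - 8\right) + 7\right)^{2} + 81\right)^{3}}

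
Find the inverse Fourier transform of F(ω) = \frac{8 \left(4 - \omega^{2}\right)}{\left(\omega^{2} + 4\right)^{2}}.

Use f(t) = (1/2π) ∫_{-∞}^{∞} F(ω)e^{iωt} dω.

f(t) = 4 e^{- 2 \left|{t}\right|} \left|{t}\right|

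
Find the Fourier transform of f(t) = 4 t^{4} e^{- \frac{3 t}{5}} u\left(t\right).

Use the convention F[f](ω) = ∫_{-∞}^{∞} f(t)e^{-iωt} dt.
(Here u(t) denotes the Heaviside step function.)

F(ω) = \frac{300000}{\left(5 i \omega + 3\right)^{5}}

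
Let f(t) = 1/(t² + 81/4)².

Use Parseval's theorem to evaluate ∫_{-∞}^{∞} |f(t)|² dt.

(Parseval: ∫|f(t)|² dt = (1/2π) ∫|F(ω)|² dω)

∫|f(t)|² dt = \frac{40 \pi}{4782969}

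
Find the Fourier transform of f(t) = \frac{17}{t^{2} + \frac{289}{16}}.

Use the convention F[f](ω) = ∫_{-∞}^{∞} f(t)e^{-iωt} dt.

F(ω) = 4 \pi e^{- \frac{17 \left|{\omega}\right|}{4}}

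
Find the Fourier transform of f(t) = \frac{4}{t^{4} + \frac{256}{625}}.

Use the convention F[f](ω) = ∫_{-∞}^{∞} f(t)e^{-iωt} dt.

F(ω) = \frac{125 \pi e^{- \frac{2 \sqrt{2} \left|{\omega}\right|}{5}} \sin{\left(\frac{2 \sqrt{2} \left|{\omega}\right|}{5} + \frac{\pi}{4} \right)}}{16}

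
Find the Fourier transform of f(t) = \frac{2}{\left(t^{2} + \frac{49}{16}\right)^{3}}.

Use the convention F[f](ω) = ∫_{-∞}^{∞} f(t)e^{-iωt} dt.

F(ω) = \frac{16 \pi \left(49 \omega^{2} + 84 \left|{\omega}\right| + 48\right) e^{- \frac{7 \left|{\omega}\right|}{4}}}{16807}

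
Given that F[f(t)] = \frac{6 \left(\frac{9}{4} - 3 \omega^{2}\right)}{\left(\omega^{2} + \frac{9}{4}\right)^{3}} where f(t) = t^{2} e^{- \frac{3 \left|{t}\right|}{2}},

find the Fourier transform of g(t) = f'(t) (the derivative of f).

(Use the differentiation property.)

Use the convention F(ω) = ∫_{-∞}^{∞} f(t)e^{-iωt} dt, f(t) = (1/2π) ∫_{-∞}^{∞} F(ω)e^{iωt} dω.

F[g](ω) = - \frac{288 i \omega \left(4 \omega^{2} - 3\right)}{\left(4 \omega^{2} + 9\right)^{3}}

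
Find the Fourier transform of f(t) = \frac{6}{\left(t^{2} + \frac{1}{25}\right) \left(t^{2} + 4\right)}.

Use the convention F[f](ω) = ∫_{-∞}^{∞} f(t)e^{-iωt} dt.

F(ω) = - \frac{25 \pi e^{- 2 \left|{\omega}\right|}}{33} + \frac{250 \pi e^{- \frac{\left|{\omega}\right|}{5}}}{33}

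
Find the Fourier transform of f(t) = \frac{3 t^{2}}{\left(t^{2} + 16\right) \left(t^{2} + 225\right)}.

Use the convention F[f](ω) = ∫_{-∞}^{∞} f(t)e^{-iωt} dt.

F(ω) = \frac{3 \pi \left(15 - 4 e^{11 \left|{\omega}\right|}\right) e^{- 15 \left|{\omega}\right|}}{209}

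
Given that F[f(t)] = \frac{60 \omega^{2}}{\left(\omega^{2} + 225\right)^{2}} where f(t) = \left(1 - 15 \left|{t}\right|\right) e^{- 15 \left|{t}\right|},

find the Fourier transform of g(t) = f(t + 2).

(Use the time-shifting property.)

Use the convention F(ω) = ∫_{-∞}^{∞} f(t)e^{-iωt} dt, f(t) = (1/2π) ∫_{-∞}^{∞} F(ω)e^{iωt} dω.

F[g](ω) = \frac{60 \omega^{2} e^{2 i \omega}}{\left(\omega^{2} + 225\right)^{2}}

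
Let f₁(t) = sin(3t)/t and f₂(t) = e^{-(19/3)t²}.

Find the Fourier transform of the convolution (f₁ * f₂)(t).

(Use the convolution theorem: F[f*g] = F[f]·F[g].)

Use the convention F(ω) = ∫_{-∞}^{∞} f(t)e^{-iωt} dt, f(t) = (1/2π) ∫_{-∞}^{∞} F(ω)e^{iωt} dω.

F[f₁*f₂](ω) = \begin{cases} \frac{\sqrt{57} \pi^{\frac{3}{2}} e^{- \frac{3 \omega^{2}}{76}}}{19} & \text{for}\: \omega > -3 \wedge \omega < 3 \\0 & \text{otherwise} \end{cases}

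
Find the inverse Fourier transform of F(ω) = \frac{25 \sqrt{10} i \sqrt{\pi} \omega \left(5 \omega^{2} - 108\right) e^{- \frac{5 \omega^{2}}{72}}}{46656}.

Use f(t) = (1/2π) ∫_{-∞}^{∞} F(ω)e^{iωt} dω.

f(t) = 6 t^{3} e^{- \frac{18 t^{2}}{5}}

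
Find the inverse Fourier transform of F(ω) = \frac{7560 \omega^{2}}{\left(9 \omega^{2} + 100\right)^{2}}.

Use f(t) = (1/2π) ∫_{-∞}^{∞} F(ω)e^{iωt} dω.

f(t) = 7 \left(1 - \frac{10 \left|{t}\right|}{3}\right) e^{- \frac{10 \left|{t}\right|}{3}}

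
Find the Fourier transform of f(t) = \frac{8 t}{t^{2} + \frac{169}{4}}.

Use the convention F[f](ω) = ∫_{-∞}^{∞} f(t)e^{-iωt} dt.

F(ω) = - 8 i \pi e^{- \frac{13 \left|{\omega}\right|}{2}} \operatorname{sign}{\left(\omega \right)}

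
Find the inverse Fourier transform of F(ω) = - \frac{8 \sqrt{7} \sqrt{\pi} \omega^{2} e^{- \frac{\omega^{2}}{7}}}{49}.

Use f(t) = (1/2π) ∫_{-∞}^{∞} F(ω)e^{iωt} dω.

f(t) = \left(7 t^{2} - 2\right) e^{- \frac{7 t^{2}}{4}}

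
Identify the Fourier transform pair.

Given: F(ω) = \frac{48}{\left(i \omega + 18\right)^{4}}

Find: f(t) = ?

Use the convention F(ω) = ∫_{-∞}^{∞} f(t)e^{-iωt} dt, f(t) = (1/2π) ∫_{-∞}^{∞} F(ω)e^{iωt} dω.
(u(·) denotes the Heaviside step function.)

f(t) = 8 t^{3} e^{- 18 t} u\left(t\right)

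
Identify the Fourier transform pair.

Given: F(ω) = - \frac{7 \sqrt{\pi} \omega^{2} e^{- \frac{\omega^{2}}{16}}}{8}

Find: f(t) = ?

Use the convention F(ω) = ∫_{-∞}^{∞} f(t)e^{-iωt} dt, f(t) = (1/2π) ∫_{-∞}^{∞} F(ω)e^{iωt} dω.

f(t) = 7 \left(16 t^{2} - 2\right) e^{- 4 t^{2}}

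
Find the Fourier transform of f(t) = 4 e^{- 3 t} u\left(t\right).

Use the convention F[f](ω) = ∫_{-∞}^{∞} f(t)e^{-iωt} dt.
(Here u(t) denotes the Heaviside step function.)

F(ω) = \frac{4}{i \omega + 3}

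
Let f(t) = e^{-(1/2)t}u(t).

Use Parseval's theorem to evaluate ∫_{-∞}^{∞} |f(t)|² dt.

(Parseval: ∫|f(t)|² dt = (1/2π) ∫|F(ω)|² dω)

∫|f(t)|² dt = 1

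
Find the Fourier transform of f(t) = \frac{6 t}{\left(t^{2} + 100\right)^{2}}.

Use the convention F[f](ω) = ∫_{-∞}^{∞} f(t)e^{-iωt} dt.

F(ω) = - \frac{3 i \pi \omega e^{- 10 \left|{\omega}\right|}}{10}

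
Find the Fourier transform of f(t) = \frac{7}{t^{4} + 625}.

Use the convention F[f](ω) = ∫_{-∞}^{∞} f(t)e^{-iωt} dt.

F(ω) = \frac{7 \pi e^{- \frac{5 \sqrt{2} \left|{\omega}\right|}{2}} \sin{\left(\frac{5 \sqrt{2} \left|{\omega}\right|}{2} + \frac{\pi}{4} \right)}}{125}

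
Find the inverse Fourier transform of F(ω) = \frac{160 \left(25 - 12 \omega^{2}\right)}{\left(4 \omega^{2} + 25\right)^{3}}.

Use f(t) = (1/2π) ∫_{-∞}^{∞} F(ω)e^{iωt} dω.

f(t) = t^{2} e^{- \frac{5 \left|{t}\right|}{2}}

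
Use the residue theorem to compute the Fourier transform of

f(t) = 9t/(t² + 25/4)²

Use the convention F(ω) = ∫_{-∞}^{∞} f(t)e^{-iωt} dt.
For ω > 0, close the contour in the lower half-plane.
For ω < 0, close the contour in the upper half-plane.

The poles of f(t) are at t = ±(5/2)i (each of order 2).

Let g(z) = f(z)e^{-iωz}; for large |z| the factor e^{-iωz} decays in the lower half-plane when ω > 0 and in the upper half-plane when ω < 0.

Case ω > 0 (lower half-plane, clockwise contour ⇒ F(ω) = -2πi·ΣRes):
  Res_{z = - \frac{5 i}{2}} g(z) = \frac{9 \omega e^{- \frac{5 \omega}{2}}}{10} (pole of order 2)
  F(ω) = -2πi·ΣRes = - \frac{9 i \pi \omega e^{- \frac{5 \omega}{2}}}{5}

Case ω < 0 (upper half-plane, counterclockwise contour ⇒ F(ω) = +2πi·ΣRes):
  Res_{z = \frac{5 i}{2}} g(z) = - \frac{9 \omega e^{\frac{5 \omega}{2}}}{10} (pole of order 2)
  F(ω) = 2πi·ΣRes = - \frac{9 i \pi \omega e^{\frac{5 \omega}{2}}}{5}

Both cases combine into a single formula in |ω|:

F(ω) = - \frac{9 i \pi \omega e^{- \frac{5 \left|{\omega}\right|}{2}}}{5}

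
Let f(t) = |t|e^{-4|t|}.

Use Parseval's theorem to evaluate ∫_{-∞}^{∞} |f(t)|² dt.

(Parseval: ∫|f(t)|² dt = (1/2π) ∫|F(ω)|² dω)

∫|f(t)|² dt = \frac{1}{128}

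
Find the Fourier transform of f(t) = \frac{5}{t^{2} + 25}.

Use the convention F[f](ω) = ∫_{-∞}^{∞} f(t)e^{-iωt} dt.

F(ω) = \pi e^{- 5 \left|{\omega}\right|}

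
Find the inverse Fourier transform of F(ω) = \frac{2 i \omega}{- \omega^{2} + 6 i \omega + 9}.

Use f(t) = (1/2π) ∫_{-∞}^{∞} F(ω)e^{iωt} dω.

f(t) = 2 \left(1 - 3 t\right) e^{- 3 t} u\left(t\right)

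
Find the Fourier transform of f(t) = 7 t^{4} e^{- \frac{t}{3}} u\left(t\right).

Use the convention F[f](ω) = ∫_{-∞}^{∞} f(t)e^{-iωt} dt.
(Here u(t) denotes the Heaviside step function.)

F(ω) = \frac{40824}{\left(3 i \omega + 1\right)^{5}}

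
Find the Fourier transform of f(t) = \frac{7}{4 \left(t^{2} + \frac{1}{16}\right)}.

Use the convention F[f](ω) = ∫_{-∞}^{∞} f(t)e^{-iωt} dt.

F(ω) = 7 \pi e^{- \frac{\left|{\omega}\right|}{4}}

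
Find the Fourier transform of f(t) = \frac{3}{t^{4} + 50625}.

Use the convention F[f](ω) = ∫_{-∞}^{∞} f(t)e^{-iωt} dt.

F(ω) = \frac{\pi e^{- \frac{15 \sqrt{2} \left|{\omega}\right|}{2}} \sin{\left(\frac{15 \sqrt{2} \left|{\omega}\right|}{2} + \frac{\pi}{4} \right)}}{1125}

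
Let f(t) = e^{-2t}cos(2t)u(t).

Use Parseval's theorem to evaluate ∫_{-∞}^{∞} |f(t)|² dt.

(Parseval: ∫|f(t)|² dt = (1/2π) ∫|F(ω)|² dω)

∫|f(t)|² dt = \frac{3}{16}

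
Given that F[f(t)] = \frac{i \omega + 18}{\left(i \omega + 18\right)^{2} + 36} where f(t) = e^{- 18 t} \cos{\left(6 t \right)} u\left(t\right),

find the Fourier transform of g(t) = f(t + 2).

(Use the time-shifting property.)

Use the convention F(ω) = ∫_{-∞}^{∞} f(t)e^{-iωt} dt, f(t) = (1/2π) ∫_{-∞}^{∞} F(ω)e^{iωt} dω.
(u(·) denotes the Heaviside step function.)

F[g](ω) = \frac{\left(i \omega + 18\right) e^{2 i \omega}}{\left(i \omega + 18\right)^{2} + 36}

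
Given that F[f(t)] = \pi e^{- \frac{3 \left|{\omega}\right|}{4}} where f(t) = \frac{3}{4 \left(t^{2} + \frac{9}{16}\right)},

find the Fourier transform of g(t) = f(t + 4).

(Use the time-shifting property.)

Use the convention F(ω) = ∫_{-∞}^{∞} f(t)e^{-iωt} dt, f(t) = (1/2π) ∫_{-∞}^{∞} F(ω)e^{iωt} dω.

F[g](ω) = \pi e^{4 i \omega - \frac{3 \left|{\omega}\right|}{4}}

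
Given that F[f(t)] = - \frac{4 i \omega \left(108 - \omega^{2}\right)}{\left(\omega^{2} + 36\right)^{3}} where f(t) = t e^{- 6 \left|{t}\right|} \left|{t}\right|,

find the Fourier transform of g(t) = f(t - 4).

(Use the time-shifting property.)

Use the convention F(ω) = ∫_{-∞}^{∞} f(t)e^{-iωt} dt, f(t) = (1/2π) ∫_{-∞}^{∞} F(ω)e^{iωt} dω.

F[g](ω) = \frac{4 i \omega \left(\omega^{2} - 108\right) e^{- 4 i \omega}}{\left(\omega^{2} + 36\right)^{3}}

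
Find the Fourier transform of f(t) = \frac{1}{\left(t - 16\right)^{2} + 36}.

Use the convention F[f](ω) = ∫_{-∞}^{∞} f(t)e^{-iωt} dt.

F(ω) = \frac{\pi e^{- 16 i \omega - 6 \left|{\omega}\right|}}{6}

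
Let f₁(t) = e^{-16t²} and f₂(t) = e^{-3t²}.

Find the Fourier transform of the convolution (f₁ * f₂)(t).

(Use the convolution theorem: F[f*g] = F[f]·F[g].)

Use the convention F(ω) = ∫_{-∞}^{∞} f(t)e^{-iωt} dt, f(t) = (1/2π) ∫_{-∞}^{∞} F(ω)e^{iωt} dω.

F[f₁*f₂](ω) = \frac{\sqrt{3} \pi e^{- \frac{19 \omega^{2}}{192}}}{12}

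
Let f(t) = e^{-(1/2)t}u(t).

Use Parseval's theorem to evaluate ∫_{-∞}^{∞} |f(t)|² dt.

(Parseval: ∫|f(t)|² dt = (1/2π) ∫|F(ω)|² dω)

∫|f(t)|² dt = 1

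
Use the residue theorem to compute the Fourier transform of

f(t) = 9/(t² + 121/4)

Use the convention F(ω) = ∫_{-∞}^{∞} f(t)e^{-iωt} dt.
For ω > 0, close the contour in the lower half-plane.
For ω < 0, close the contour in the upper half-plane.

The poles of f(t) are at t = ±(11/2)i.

Let g(z) = f(z)e^{-iωz}; for large |z| the factor e^{-iωz} decays in the lower half-plane when ω > 0 and in the upper half-plane when ω < 0.

Case ω > 0 (lower half-plane, clockwise contour ⇒ F(ω) = -2πi·ΣRes):
  Res_{z = - \frac{11 i}{2}} g(z) = \frac{9 i e^{- \frac{11 \omega}{2}}}{11}
  F(ω) = -2πi·ΣRes = \frac{18 \pi e^{- \frac{11 \omega}{2}}}{11}

Case ω < 0 (upper half-plane, counterclockwise contour ⇒ F(ω) = +2πi·ΣRes):
  Res_{z = \frac{11 i}{2}} g(z) = - \frac{9 i e^{\frac{11 \omega}{2}}}{11}
  F(ω) = 2πi·ΣRes = \frac{18 \pi e^{\frac{11 \omega}{2}}}{11}

Both cases combine into a single formula in |ω|:

F(ω) = \frac{18 \pi e^{- \frac{11 \left|{\omega}\right|}{2}}}{11}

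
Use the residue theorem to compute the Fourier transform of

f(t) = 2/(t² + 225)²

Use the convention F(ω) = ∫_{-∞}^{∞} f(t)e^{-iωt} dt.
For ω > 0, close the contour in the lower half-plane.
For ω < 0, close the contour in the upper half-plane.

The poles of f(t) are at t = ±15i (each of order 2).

Let g(z) = f(z)e^{-iωz}; for large |z| the factor e^{-iωz} decays in the lower half-plane when ω > 0 and in the upper half-plane when ω < 0.

Case ω > 0 (lower half-plane, clockwise contour ⇒ F(ω) = -2πi·ΣRes):
  Res_{z = - 15 i} g(z) = \frac{i \left(15 \omega + 1\right) e^{- 15 \omega}}{6750} (pole of order 2)
  F(ω) = -2πi·ΣRes = \frac{\pi \left(15 \omega + 1\right) e^{- 15 \omega}}{3375}

Case ω < 0 (upper half-plane, counterclockwise contour ⇒ F(ω) = +2πi·ΣRes):
  Res_{z = 15 i} g(z) = \frac{i \left(15 \omega - 1\right) e^{15 \omega}}{6750} (pole of order 2)
  F(ω) = 2πi·ΣRes = \frac{\pi \left(1 - 15 \omega\right) e^{15 \omega}}{3375}

Both cases combine into a single formula in |ω|:

F(ω) = \frac{\pi \left(15 \left|{\omega}\right| + 1\right) e^{- 15 \left|{\omega}\right|}}{3375}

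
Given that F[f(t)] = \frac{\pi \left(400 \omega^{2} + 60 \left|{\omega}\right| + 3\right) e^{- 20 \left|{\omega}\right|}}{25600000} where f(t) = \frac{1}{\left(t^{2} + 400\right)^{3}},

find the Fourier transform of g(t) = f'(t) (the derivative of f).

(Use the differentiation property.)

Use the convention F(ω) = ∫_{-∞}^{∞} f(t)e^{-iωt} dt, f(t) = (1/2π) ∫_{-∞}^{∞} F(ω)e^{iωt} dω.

F[g](ω) = \frac{i \pi \omega \left(400 \omega^{2} + 60 \left|{\omega}\right| + 3\right) e^{- 20 \left|{\omega}\right|}}{25600000}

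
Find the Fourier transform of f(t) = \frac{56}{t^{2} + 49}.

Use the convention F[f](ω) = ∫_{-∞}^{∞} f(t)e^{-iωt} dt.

F(ω) = 8 \pi e^{- 7 \left|{\omega}\right|}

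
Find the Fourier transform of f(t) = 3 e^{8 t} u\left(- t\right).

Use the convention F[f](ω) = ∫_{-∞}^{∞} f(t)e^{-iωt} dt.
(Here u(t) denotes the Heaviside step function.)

F(ω) = - \frac{3}{i \omega - 8}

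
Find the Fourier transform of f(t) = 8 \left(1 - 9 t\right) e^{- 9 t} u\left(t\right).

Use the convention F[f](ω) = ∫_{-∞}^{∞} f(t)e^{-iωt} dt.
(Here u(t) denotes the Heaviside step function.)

F(ω) = \frac{8 i \omega}{- \omega^{2} + 18 i \omega + 81}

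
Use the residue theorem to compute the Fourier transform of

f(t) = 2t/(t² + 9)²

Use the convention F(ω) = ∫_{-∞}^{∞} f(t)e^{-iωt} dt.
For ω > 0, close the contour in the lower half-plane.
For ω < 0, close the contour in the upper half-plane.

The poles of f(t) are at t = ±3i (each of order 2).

Let g(z) = f(z)e^{-iωz}; for large |z| the factor e^{-iωz} decays in the lower half-plane when ω > 0 and in the upper half-plane when ω < 0.

Case ω > 0 (lower half-plane, clockwise contour ⇒ F(ω) = -2πi·ΣRes):
  Res_{z = - 3 i} g(z) = \frac{\omega e^{- 3 \omega}}{6} (pole of order 2)
  F(ω) = -2πi·ΣRes = - \frac{i \pi \omega e^{- 3 \omega}}{3}

Case ω < 0 (upper half-plane, counterclockwise contour ⇒ F(ω) = +2πi·ΣRes):
  Res_{z = 3 i} g(z) = - \frac{\omega e^{3 \omega}}{6} (pole of order 2)
  F(ω) = 2πi·ΣRes = - \frac{i \pi \omega e^{3 \omega}}{3}

Both cases combine into a single formula in |ω|:

F(ω) = - \frac{i \pi \omega e^{- 3 \left|{\omega}\right|}}{3}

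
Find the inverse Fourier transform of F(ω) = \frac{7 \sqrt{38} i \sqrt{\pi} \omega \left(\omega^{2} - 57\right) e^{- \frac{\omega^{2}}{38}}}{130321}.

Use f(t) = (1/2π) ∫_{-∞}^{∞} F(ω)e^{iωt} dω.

f(t) = 7 t^{3} e^{- \frac{19 t^{2}}{2}}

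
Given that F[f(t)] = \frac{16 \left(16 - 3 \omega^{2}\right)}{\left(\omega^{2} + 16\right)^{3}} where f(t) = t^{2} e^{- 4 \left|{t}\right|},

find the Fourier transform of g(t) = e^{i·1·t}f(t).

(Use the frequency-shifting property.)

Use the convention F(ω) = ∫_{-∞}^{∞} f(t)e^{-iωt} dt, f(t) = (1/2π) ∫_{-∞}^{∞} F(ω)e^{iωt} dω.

F[g](ω) = \frac{16 \left(16 - 3 \left(\omega - 1\right)^{2}\right)}{\left(\left(\omega - 1\right)^{2} + 16\right)^{3}}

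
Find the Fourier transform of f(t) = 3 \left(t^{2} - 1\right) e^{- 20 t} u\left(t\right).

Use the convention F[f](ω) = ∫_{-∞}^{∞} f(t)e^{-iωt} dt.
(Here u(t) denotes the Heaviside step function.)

F(ω) = \frac{3 \left(2 i \omega - \left(i \omega + 20\right)^{3} + 40\right)}{\left(i \omega + 20\right)^{4}}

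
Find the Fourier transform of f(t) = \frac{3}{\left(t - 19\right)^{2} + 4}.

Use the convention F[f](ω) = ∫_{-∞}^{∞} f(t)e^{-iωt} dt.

F(ω) = \frac{3 \pi e^{- 19 i \omega - 2 \left|{\omega}\right|}}{2}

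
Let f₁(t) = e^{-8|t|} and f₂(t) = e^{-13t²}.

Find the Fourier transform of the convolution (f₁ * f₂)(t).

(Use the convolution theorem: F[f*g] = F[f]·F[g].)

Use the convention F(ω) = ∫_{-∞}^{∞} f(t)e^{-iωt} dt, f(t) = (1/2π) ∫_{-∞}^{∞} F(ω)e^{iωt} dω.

F[f₁*f₂](ω) = \frac{16 \sqrt{13} \sqrt{\pi} e^{- \frac{\omega^{2}}{52}}}{13 \left(\omega^{2} + 64\right)}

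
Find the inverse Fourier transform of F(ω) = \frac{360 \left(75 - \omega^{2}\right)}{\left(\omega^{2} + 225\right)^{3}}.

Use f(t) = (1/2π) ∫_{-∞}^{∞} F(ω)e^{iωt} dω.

f(t) = 2 t^{2} e^{- 15 \left|{t}\right|}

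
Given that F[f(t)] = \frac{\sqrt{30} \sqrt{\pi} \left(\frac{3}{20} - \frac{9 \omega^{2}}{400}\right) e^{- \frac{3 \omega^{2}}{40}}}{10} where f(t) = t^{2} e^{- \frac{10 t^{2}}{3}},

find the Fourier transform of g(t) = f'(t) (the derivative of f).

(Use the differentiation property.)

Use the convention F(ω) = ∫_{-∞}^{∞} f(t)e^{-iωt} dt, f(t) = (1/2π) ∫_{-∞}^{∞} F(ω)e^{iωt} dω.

F[g](ω) = \frac{3 \sqrt{30} i \sqrt{\pi} \omega \left(20 - 3 \omega^{2}\right) e^{- \frac{3 \omega^{2}}{40}}}{4000}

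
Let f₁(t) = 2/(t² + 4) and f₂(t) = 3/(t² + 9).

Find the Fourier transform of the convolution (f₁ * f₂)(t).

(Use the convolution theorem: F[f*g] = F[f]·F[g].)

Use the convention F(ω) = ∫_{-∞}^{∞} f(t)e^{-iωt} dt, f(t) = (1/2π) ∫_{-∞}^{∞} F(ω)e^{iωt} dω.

F[f₁*f₂](ω) = \pi^{2} e^{- 5 \left|{\omega}\right|}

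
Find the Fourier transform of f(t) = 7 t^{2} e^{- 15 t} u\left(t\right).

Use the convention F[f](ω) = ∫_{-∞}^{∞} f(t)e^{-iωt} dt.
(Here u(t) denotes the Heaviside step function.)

F(ω) = \frac{14}{\left(i \omega + 15\right)^{3}}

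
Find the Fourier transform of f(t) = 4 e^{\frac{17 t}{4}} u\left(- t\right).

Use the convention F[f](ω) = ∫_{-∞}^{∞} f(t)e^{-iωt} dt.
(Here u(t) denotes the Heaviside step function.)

F(ω) = - \frac{16}{4 i \omega - 17}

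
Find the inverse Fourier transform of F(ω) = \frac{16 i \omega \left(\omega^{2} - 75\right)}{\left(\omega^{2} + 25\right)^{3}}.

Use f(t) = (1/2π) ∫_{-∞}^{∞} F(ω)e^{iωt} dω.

f(t) = 4 t e^{- 5 \left|{t}\right|} \left|{t}\right|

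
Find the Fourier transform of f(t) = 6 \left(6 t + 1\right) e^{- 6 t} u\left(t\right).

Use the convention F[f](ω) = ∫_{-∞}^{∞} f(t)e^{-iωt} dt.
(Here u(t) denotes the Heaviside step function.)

F(ω) = \frac{6 \left(- i \omega - 12\right)}{\omega^{2} - 12 i \omega - 36}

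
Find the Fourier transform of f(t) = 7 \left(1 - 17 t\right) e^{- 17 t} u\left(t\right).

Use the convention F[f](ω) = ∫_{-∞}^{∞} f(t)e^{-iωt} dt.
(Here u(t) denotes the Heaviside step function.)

F(ω) = \frac{7 i \omega}{- \omega^{2} + 34 i \omega + 289}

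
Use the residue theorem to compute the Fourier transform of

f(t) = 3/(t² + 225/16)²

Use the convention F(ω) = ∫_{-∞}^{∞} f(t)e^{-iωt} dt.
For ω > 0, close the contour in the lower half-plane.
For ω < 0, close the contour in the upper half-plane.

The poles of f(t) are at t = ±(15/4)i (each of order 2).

Let g(z) = f(z)e^{-iωz}; for large |z| the factor e^{-iωz} decays in the lower half-plane when ω > 0 and in the upper half-plane when ω < 0.

Case ω > 0 (lower half-plane, clockwise contour ⇒ F(ω) = -2πi·ΣRes):
  Res_{z = - \frac{15 i}{4}} g(z) = \frac{4 i \left(15 \omega + 4\right) e^{- \frac{15 \omega}{4}}}{1125} (pole of order 2)
  F(ω) = -2πi·ΣRes = \frac{8 \pi \left(15 \omega + 4\right) e^{- \frac{15 \omega}{4}}}{1125}

Case ω < 0 (upper half-plane, counterclockwise contour ⇒ F(ω) = +2πi·ΣRes):
  Res_{z = \frac{15 i}{4}} g(z) = \frac{4 i \left(15 \omega - 4\right) e^{\frac{15 \omega}{4}}}{1125} (pole of order 2)
  F(ω) = 2πi·ΣRes = \frac{8 \pi \left(4 - 15 \omega\right) e^{\frac{15 \omega}{4}}}{1125}

Both cases combine into a single formula in |ω|:

F(ω) = \frac{8 \pi \left(15 \left|{\omega}\right| + 4\right) e^{- \frac{15 \left|{\omega}\right|}{4}}}{1125}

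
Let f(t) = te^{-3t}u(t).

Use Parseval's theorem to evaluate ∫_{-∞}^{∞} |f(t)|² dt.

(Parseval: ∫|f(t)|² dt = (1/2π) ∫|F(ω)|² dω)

∫|f(t)|² dt = \frac{1}{108}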